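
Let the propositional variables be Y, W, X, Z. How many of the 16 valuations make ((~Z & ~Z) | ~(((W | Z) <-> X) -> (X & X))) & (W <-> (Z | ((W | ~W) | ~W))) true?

4

Initial set: {(((~Z & ~Z) | ~(((W | Z) <-> X) -> (X & X))) & (W <-> (Z | ((W | ~W) | ~W))))}.
(((~Z & ~Z) | ~(((W | Z) <-> X) -> (X & X))) & (W <-> (Z | ((W | ~W) | ~W)))): α-rule — add ((~Z & ~Z) | ~(((W | Z) <-> X) -> (X & X))), (W <-> (Z | ((W | ~W) | ~W))).
((~Z & ~Z) | ~(((W | Z) <-> X) -> (X & X))): β-rule — branch into (~Z & ~Z)  //  ~(((W | Z) <-> X) -> (X & X)).
  branch 1 (add (~Z & ~Z)):
    (~Z & ~Z): α-rule — add ~Z, ~Z.
    (W <-> (Z | ((W | ~W) | ~W))): β-rule — branch into W, (Z | ((W | ~W) | ~W))  //  ~W, ~(Z | ((W | ~W) | ~W)).
      branch 1.1 (add W, (Z | ((W | ~W) | ~W))):
        (Z | ((W | ~W) | ~W)): β-rule — branch into Z  //  ((W | ~W) | ~W).
          branch 1.1.1 (add Z):
            × closes — contains both Z and ~Z.
          branch 1.1.2 (add ((W | ~W) | ~W)):
            ((W | ~W) | ~W): β-rule — branch into (W | ~W)  //  ~W.
              branch 1.1.2.1 (add (W | ~W)):
                (W | ~W): β-rule — branch into W  //  ~W.
                  branch 1.1.2.1.1 (add W):
                    ○ open, literals {W=true, Z=false}.
                  branch 1.1.2.1.2 (add ~W):
                    × closes — contains both W and ~W.
              branch 1.1.2.2 (add ~W):
                × closes — contains both W and ~W.
      branch 1.2 (add ~W, ~(Z | ((W | ~W) | ~W))):
        ~(Z | ((W | ~W) | ~W)): α-rule — add ~Z, ~((W | ~W) | ~W).
        ~((W | ~W) | ~W): α-rule — add ~(W | ~W), ~~W.
        × closes — contains both W and ~W.
  branch 2 (add ~(((W | Z) <-> X) -> (X & X))):
    ~(((W | Z) <-> X) -> (X & X)): α-rule — add ((W | Z) <-> X), ~(X & X).
    (W <-> (Z | ((W | ~W) | ~W))): β-rule — branch into W, (Z | ((W | ~W) | ~W))  //  ~W, ~(Z | ((W | ~W) | ~W)).
      branch 2.1 (add W, (Z | ((W | ~W) | ~W))):
        ((W | Z) <-> X): β-rule — branch into (W | Z), X  //  ~(W | Z), ~X.
          branch 2.1.1 (add (W | Z), X):
            ~(X & X): β-rule — branch into ~X  //  ~X.
              branch 2.1.1.1 (add ~X):
                × closes — contains both X and ~X.
              branch 2.1.1.2 (add ~X):
                × closes — contains both X and ~X.
          branch 2.1.2 (add ~(W | Z), ~X):
            ~(W | Z): α-rule — add ~W, ~Z.
            × closes — contains both W and ~W.
      branch 2.2 (add ~W, ~(Z | ((W | ~W) | ~W))):
        ~(Z | ((W | ~W) | ~W)): α-rule — add ~Z, ~((W | ~W) | ~W).
        ~((W | ~W) | ~W): α-rule — add ~(W | ~W), ~~W.
        × closes — contains both W and ~W.
8 branches closed, 1 open.
Each open branch fixes some atoms; the unmentioned ones are free. Counting distinct full assignments: branch {W=true, Z=false} (Y, X) contributes 4 new. Total: 4.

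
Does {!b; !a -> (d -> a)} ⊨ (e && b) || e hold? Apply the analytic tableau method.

No

Initial set: {!b; (!a -> (d -> a)); !((e && b) || e)}.
!((e && b) || e): α-rule — add !(e && b), !e.
(!a -> (d -> a)): β-rule — branch into !!a  //  (d -> a).
  branch 1 (add !!a):
    !(e && b): β-rule — branch into !e  //  !b.
      branch 1.1 (add !e):
        ○ open, literals {a=T, b=F, e=F}.
      branch 1.2 (add !b):
        ○ open, literals {a=T, b=F, e=F}.
  branch 2 (add (d -> a)):
    !(e && b): β-rule — branch into !e  //  !b.
      branch 2.1 (add !e):
        (d -> a): β-rule — branch into !d  //  a.
          branch 2.1.1 (add !d):
            ○ open, literals {b=F, d=F, e=F}.
          branch 2.1.2 (add a):
            ○ open, literals {a=T, b=F, e=F}.
      branch 2.2 (add !b):
        (d -> a): β-rule — branch into !d  //  a.
          branch 2.2.1 (add !d):
            ○ open, literals {b=F, d=F, e=F}.
          branch 2.2.2 (add a):
            ○ open, literals {a=T, b=F, e=F}.
0 branches closed, 6 open.
An open branch gives a countermodel: a=T, b=F, e=F (unmentioned atoms arbitrary); the premises hold there but the conclusion fails.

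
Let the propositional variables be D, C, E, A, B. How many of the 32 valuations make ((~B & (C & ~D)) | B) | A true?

26

Initial set: {(((~B & (C & ~D)) | B) | A)}.
(((~B & (C & ~D)) | B) | A): β-rule — branch into ((~B & (C & ~D)) | B)  //  A.
  branch 1 (add ((~B & (C & ~D)) | B)):
    ((~B & (C & ~D)) | B): β-rule — branch into (~B & (C & ~D))  //  B.
      branch 1.1 (add (~B & (C & ~D))):
        (~B & (C & ~D)): α-rule — add ~B, (C & ~D).
        (C & ~D): α-rule — add C, ~D.
        ○ open, literals {B=F, C=T, D=F}.
      branch 1.2 (add B):
        ○ open, literals {B=T}.
  branch 2 (add A):
    ○ open, literals {A=T}.
0 branches closed, 3 open.
Each open branch fixes some atoms; the unmentioned ones are free. Counting distinct full assignments: branch {B=F, C=T, D=F} (E, A) contributes 4 new; branch {B=T} (D, C, E, A) contributes 16 new; branch {A=T} (D, C, E, B) contributes 6 new. Total: 26.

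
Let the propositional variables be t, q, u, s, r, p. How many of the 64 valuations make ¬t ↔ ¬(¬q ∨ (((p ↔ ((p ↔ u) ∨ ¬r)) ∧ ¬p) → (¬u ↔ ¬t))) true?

34

Initial set: {(¬t ↔ ¬(¬q ∨ (((p ↔ ((p ↔ u) ∨ ¬r)) ∧ ¬p) → (¬u ↔ ¬t))))}.
(¬t ↔ ¬(¬q ∨ (((p ↔ ((p ↔ u) ∨ ¬r)) ∧ ¬p) → (¬u ↔ ¬t)))): β-rule — branch into ¬t, ¬(¬q ∨ (((p ↔ ((p ↔ u) ∨ ¬r)) ∧ ¬p) → (¬u ↔ ¬t)))  //  ¬¬t, ¬¬(¬q ∨ (((p ↔ ((p ↔ u) ∨ ¬r)) ∧ ¬p) → (¬u ↔ ¬t))).
  branch 1 (add ¬t, ¬(¬q ∨ (((p ↔ ((p ↔ u) ∨ ¬r)) ∧ ¬p) → (¬u ↔ ¬t)))):
    ¬(¬q ∨ (((p ↔ ((p ↔ u) ∨ ¬r)) ∧ ¬p) → (¬u ↔ ¬t))): α-rule — add ¬¬q, ¬(((p ↔ ((p ↔ u) ∨ ¬r)) ∧ ¬p) → (¬u ↔ ¬t)).
    ¬(((p ↔ ((p ↔ u) ∨ ¬r)) ∧ ¬p) → (¬u ↔ ¬t)): α-rule — add ((p ↔ ((p ↔ u) ∨ ¬r)) ∧ ¬p), ¬(¬u ↔ ¬t).
    ((p ↔ ((p ↔ u) ∨ ¬r)) ∧ ¬p): α-rule — add (p ↔ ((p ↔ u) ∨ ¬r)), ¬p.
    ¬(¬u ↔ ¬t): β-rule — branch into ¬u, ¬¬t  //  ¬¬u, ¬t.
      branch 1.1 (add ¬u, ¬¬t):
        × closes — contains both t and ¬t.
      branch 1.2 (add ¬¬u, ¬t):
        (p ↔ ((p ↔ u) ∨ ¬r)): β-rule — branch into p, ((p ↔ u) ∨ ¬r)  //  ¬p, ¬((p ↔ u) ∨ ¬r).
          branch 1.2.1 (add p, ((p ↔ u) ∨ ¬r)):
            × closes — contains both p and ¬p.
          branch 1.2.2 (add ¬p, ¬((p ↔ u) ∨ ¬r)):
            ¬((p ↔ u) ∨ ¬r): α-rule — add ¬(p ↔ u), ¬¬r.
            ¬(p ↔ u): β-rule — branch into p, ¬u  //  ¬p, u.
              branch 1.2.2.1 (add p, ¬u):
                × closes — contains both p and ¬p.
              branch 1.2.2.2 (add ¬p, u):
                ○ open, literals {p=F, q=T, r=T, t=F, u=T}.
  branch 2 (add ¬¬t, ¬¬(¬q ∨ (((p ↔ ((p ↔ u) ∨ ¬r)) ∧ ¬p) → (¬u ↔ ¬t)))):
    ¬¬(¬q ∨ (((p ↔ ((p ↔ u) ∨ ¬r)) ∧ ¬p) → (¬u ↔ ¬t))): β-rule — branch into ¬q  //  (((p ↔ ((p ↔ u) ∨ ¬r)) ∧ ¬p) → (¬u ↔ ¬t)).
      branch 2.1 (add ¬q):
        ○ open, literals {q=F, t=T}.
      branch 2.2 (add (((p ↔ ((p ↔ u) ∨ ¬r)) ∧ ¬p) → (¬u ↔ ¬t))):
        (((p ↔ ((p ↔ u) ∨ ¬r)) ∧ ¬p) → (¬u ↔ ¬t)): β-rule — branch into ¬((p ↔ ((p ↔ u) ∨ ¬r)) ∧ ¬p)  //  (¬u ↔ ¬t).
          branch 2.2.1 (add ¬((p ↔ ((p ↔ u) ∨ ¬r)) ∧ ¬p)):
            ¬((p ↔ ((p ↔ u) ∨ ¬r)) ∧ ¬p): β-rule — branch into ¬(p ↔ ((p ↔ u) ∨ ¬r))  //  ¬¬p.
              branch 2.2.1.1 (add ¬(p ↔ ((p ↔ u) ∨ ¬r))):
                ¬(p ↔ ((p ↔ u) ∨ ¬r)): β-rule — branch into p, ¬((p ↔ u) ∨ ¬r)  //  ¬p, ((p ↔ u) ∨ ¬r).
                  branch 2.2.1.1.1 (add p, ¬((p ↔ u) ∨ ¬r)):
                    ¬((p ↔ u) ∨ ¬r): α-rule — add ¬(p ↔ u), ¬¬r.
                    ¬(p ↔ u): β-rule — branch into p, ¬u  //  ¬p, u.
                      branch 2.2.1.1.1.1 (add p, ¬u):
                        ○ open, literals {p=T, r=T, t=T, u=F}.
                      branch 2.2.1.1.1.2 (add ¬p, u):
                        × closes — contains both p and ¬p.
                  branch 2.2.1.1.2 (add ¬p, ((p ↔ u) ∨ ¬r)):
                    ((p ↔ u) ∨ ¬r): β-rule — branch into (p ↔ u)  //  ¬r.
                      branch 2.2.1.1.2.1 (add (p ↔ u)):
                        (p ↔ u): β-rule — branch into p, u  //  ¬p, ¬u.
                          branch 2.2.1.1.2.1.1 (add p, u):
                            × closes — contains both p and ¬p.
                          branch 2.2.1.1.2.1.2 (add ¬p, ¬u):
                            ○ open, literals {p=F, t=T, u=F}.
                      branch 2.2.1.1.2.2 (add ¬r):
                        ○ open, literals {p=F, r=F, t=T}.
              branch 2.2.1.2 (add ¬¬p):
                ○ open, literals {p=T, t=T}.
          branch 2.2.2 (add (¬u ↔ ¬t)):
            (¬u ↔ ¬t): β-rule — branch into ¬u, ¬t  //  ¬¬u, ¬¬t.
              branch 2.2.2.1 (add ¬u, ¬t):
                × closes — contains both t and ¬t.
              branch 2.2.2.2 (add ¬¬u, ¬¬t):
                ○ open, literals {t=T, u=T}.
6 branches closed, 7 open.
Each open branch fixes some atoms; the unmentioned ones are free. Counting distinct full assignments: branch {p=F, q=T, r=T, t=F, u=T} (s) contributes 2 new; branch {q=F, t=T} (u, s, r, p) contributes 16 new; branch {p=T, r=T, t=T, u=F} (q, s) contributes 2 new; branch {p=F, t=T, u=F} (q, s, r) contributes 4 new; branch {p=F, r=F, t=T} (q, u, s) contributes 2 new; branch {p=T, t=T} (q, u, s, r) contributes 6 new; branch {t=T, u=T} (q, s, r, p) contributes 2 new. Total: 34.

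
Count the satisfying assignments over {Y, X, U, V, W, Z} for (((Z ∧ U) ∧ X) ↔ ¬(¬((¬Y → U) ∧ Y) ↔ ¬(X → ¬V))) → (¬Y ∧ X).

40

Initial set: {((((Z ∧ U) ∧ X) ↔ ¬(¬((¬Y → U) ∧ Y) ↔ ¬(X → ¬V))) → (¬Y ∧ X))}.
((((Z ∧ U) ∧ X) ↔ ¬(¬((¬Y → U) ∧ Y) ↔ ¬(X → ¬V))) → (¬Y ∧ X)): β-rule — branch into ¬(((Z ∧ U) ∧ X) ↔ ¬(¬((¬Y → U) ∧ Y) ↔ ¬(X → ¬V)))  //  (¬Y ∧ X).
  branch 1 (add ¬(((Z ∧ U) ∧ X) ↔ ¬(¬((¬Y → U) ∧ Y) ↔ ¬(X → ¬V)))):
    ¬(((Z ∧ U) ∧ X) ↔ ¬(¬((¬Y → U) ∧ Y) ↔ ¬(X → ¬V))): β-rule — branch into ((Z ∧ U) ∧ X), ¬¬(¬((¬Y → U) ∧ Y) ↔ ¬(X → ¬V))  //  ¬((Z ∧ U) ∧ X), ¬(¬((¬Y → U) ∧ Y) ↔ ¬(X → ¬V)).
      branch 1.1 (add ((Z ∧ U) ∧ X), ¬¬(¬((¬Y → U) ∧ Y) ↔ ¬(X → ¬V))):
        ((Z ∧ U) ∧ X): α-rule — add (Z ∧ U), X.
        (Z ∧ U): α-rule — add Z, U.
        ¬¬(¬((¬Y → U) ∧ Y) ↔ ¬(X → ¬V)): β-rule — branch into ¬((¬Y → U) ∧ Y), ¬(X → ¬V)  //  ¬¬((¬Y → U) ∧ Y), ¬¬(X → ¬V).
          branch 1.1.1 (add ¬((¬Y → U) ∧ Y), ¬(X → ¬V)):
            ¬(X → ¬V): α-rule — add X, ¬¬V.
            ¬((¬Y → U) ∧ Y): β-rule — branch into ¬(¬Y → U)  //  ¬Y.
              branch 1.1.1.1 (add ¬(¬Y → U)):
                ¬(¬Y → U): α-rule — add ¬Y, ¬U.
                × closes — contains both U and ¬U.
              branch 1.1.1.2 (add ¬Y):
                ○ open, literals {U=T, V=T, X=T, Y=F, Z=T}.
          branch 1.1.2 (add ¬¬((¬Y → U) ∧ Y), ¬¬(X → ¬V)):
            ¬¬((¬Y → U) ∧ Y): α-rule — add (¬Y → U), Y.
            ¬¬(X → ¬V): β-rule — branch into ¬X  //  ¬V.
              branch 1.1.2.1 (add ¬X):
                × closes — contains both X and ¬X.
              branch 1.1.2.2 (add ¬V):
                (¬Y → U): β-rule — branch into ¬¬Y  //  U.
                  branch 1.1.2.2.1 (add ¬¬Y):
                    ○ open, literals {U=T, V=F, X=T, Y=T, Z=T}.
                  branch 1.1.2.2.2 (add U):
                    ○ open, literals {U=T, V=F, X=T, Y=T, Z=T}.
      branch 1.2 (add ¬((Z ∧ U) ∧ X), ¬(¬((¬Y → U) ∧ Y) ↔ ¬(X → ¬V))):
        ¬((Z ∧ U) ∧ X): β-rule — branch into ¬(Z ∧ U)  //  ¬X.
          branch 1.2.1 (add ¬(Z ∧ U)):
            ¬(¬((¬Y → U) ∧ Y) ↔ ¬(X → ¬V)): β-rule — branch into ¬((¬Y → U) ∧ Y), ¬¬(X → ¬V)  //  ¬¬((¬Y → U) ∧ Y), ¬(X → ¬V).
              branch 1.2.1.1 (add ¬((¬Y → U) ∧ Y), ¬¬(X → ¬V)):
                ¬(Z ∧ U): β-rule — branch into ¬Z  //  ¬U.
                  branch 1.2.1.1.1 (add ¬Z):
                    ¬((¬Y → U) ∧ Y): β-rule — branch into ¬(¬Y → U)  //  ¬Y.
                      branch 1.2.1.1.1.1 (add ¬(¬Y → U)):
                        ¬(¬Y → U): α-rule — add ¬Y, ¬U.
                        ¬¬(X → ¬V): β-rule — branch into ¬X  //  ¬V.
                          branch 1.2.1.1.1.1.1 (add ¬X):
                            ○ open, literals {U=F, X=F, Y=F, Z=F}.
                          branch 1.2.1.1.1.1.2 (add ¬V):
                            ○ open, literals {U=F, V=F, Y=F, Z=F}.
                      branch 1.2.1.1.1.2 (add ¬Y):
                        ¬¬(X → ¬V): β-rule — branch into ¬X  //  ¬V.
                          branch 1.2.1.1.1.2.1 (add ¬X):
                            ○ open, literals {X=F, Y=F, Z=F}.
                          branch 1.2.1.1.1.2.2 (add ¬V):
                            ○ open, literals {V=F, Y=F, Z=F}.
                  branch 1.2.1.1.2 (add ¬U):
                    ¬((¬Y → U) ∧ Y): β-rule — branch into ¬(¬Y → U)  //  ¬Y.
                      branch 1.2.1.1.2.1 (add ¬(¬Y → U)):
                        ¬(¬Y → U): α-rule — add ¬Y, ¬U.
                        ¬¬(X → ¬V): β-rule — branch into ¬X  //  ¬V.
                          branch 1.2.1.1.2.1.1 (add ¬X):
                            ○ open, literals {U=F, X=F, Y=F}.
                          branch 1.2.1.1.2.1.2 (add ¬V):
                            ○ open, literals {U=F, V=F, Y=F}.
                      branch 1.2.1.1.2.2 (add ¬Y):
                        ¬¬(X → ¬V): β-rule — branch into ¬X  //  ¬V.
                          branch 1.2.1.1.2.2.1 (add ¬X):
                            ○ open, literals {U=F, X=F, Y=F}.
                          branch 1.2.1.1.2.2.2 (add ¬V):
                            ○ open, literals {U=F, V=F, Y=F}.
              branch 1.2.1.2 (add ¬¬((¬Y → U) ∧ Y), ¬(X → ¬V)):
                ¬¬((¬Y → U) ∧ Y): α-rule — add (¬Y → U), Y.
                ¬(X → ¬V): α-rule — add X, ¬¬V.
                ¬(Z ∧ U): β-rule — branch into ¬Z  //  ¬U.
                  branch 1.2.1.2.1 (add ¬Z):
                    (¬Y → U): β-rule — branch into ¬¬Y  //  U.
                      branch 1.2.1.2.1.1 (add ¬¬Y):
                        ○ open, literals {V=T, X=T, Y=T, Z=F}.
                      branch 1.2.1.2.1.2 (add U):
                        ○ open, literals {U=T, V=T, X=T, Y=T, Z=F}.
                  branch 1.2.1.2.2 (add ¬U):
                    (¬Y → U): β-rule — branch into ¬¬Y  //  U.
                      branch 1.2.1.2.2.1 (add ¬¬Y):
                        ○ open, literals {U=F, V=T, X=T, Y=T}.
                      branch 1.2.1.2.2.2 (add U):
                        × closes — contains both U and ¬U.
          branch 1.2.2 (add ¬X):
            ¬(¬((¬Y → U) ∧ Y) ↔ ¬(X → ¬V)): β-rule — branch into ¬((¬Y → U) ∧ Y), ¬¬(X → ¬V)  //  ¬¬((¬Y → U) ∧ Y), ¬(X → ¬V).
              branch 1.2.2.1 (add ¬((¬Y → U) ∧ Y), ¬¬(X → ¬V)):
                ¬((¬Y → U) ∧ Y): β-rule — branch into ¬(¬Y → U)  //  ¬Y.
                  branch 1.2.2.1.1 (add ¬(¬Y → U)):
                    ¬(¬Y → U): α-rule — add ¬Y, ¬U.
                    ¬¬(X → ¬V): β-rule — branch into ¬X  //  ¬V.
                      branch 1.2.2.1.1.1 (add ¬X):
                        ○ open, literals {U=F, X=F, Y=F}.
                      branch 1.2.2.1.1.2 (add ¬V):
                        ○ open, literals {U=F, V=F, X=F, Y=F}.
                  branch 1.2.2.1.2 (add ¬Y):
                    ¬¬(X → ¬V): β-rule — branch into ¬X  //  ¬V.
                      branch 1.2.2.1.2.1 (add ¬X):
                        ○ open, literals {X=F, Y=F}.
                      branch 1.2.2.1.2.2 (add ¬V):
                        ○ open, literals {V=F, X=F, Y=F}.
              branch 1.2.2.2 (add ¬¬((¬Y → U) ∧ Y), ¬(X → ¬V)):
                ¬¬((¬Y → U) ∧ Y): α-rule — add (¬Y → U), Y.
                ¬(X → ¬V): α-rule — add X, ¬¬V.
                × closes — contains both X and ¬X.
  branch 2 (add (¬Y ∧ X)):
    (¬Y ∧ X): α-rule — add ¬Y, X.
    ○ open, literals {X=T, Y=F}.
4 branches closed, 19 open.
Each open branch fixes some atoms; the unmentioned ones are free. Counting distinct full assignments: branch {U=T, V=T, X=T, Y=F, Z=T} (W) contributes 2 new; branch {U=T, V=F, X=T, Y=T, Z=T} (W) contributes 2 new; branch {U=T, V=F, X=T, Y=T, Z=T} (W) contributes 0 new; branch {U=F, X=F, Y=F, Z=F} (V, W) contributes 4 new; branch {U=F, V=F, Y=F, Z=F} (X, W) contributes 2 new; branch {X=F, Y=F, Z=F} (U, V, W) contributes 4 new; branch {V=F, Y=F, Z=F} (X, U, W) contributes 2 new; branch {U=F, X=F, Y=F} (V, W, Z) contributes 4 new; branch {U=F, V=F, Y=F} (X, W, Z) contributes 2 new; branch {U=F, X=F, Y=F} (V, W, Z) contributes 0 new; branch {U=F, V=F, Y=F} (X, W, Z) contributes 0 new; branch {V=T, X=T, Y=T, Z=F} (U, W) contributes 4 new; branch {U=T, V=T, X=T, Y=T, Z=F} (W) contributes 0 new; branch {U=F, V=T, X=T, Y=T} (W, Z) contributes 2 new; branch {U=F, X=F, Y=F} (V, W, Z) contributes 0 new; branch {U=F, V=F, X=F, Y=F} (W, Z) contributes 0 new; branch {X=F, Y=F} (U, V, W, Z) contributes 4 new; branch {V=F, X=F, Y=F} (U, W, Z) contributes 0 new; branch {X=T, Y=F} (U, V, W, Z) contributes 8 new. Total: 40.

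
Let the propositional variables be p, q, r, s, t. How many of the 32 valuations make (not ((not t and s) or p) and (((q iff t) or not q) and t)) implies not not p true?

24

Initial set: {((not ((not t and s) or p) and (((q iff t) or not q) and t)) implies not not p)}.
((not ((not t and s) or p) and (((q iff t) or not q) and t)) implies not not p): β-rule — branch into not (not ((not t and s) or p) and (((q iff t) or not q) and t))  //  not not p.
  branch 1 (add not (not ((not t and s) or p) and (((q iff t) or not q) and t))):
    not (not ((not t and s) or p) and (((q iff t) or not q) and t)): β-rule — branch into not not ((not t and s) or p)  //  not (((q iff t) or not q) and t).
      branch 1.1 (add not not ((not t and s) or p)):
        not not ((not t and s) or p): β-rule — branch into (not t and s)  //  p.
          branch 1.1.1 (add (not t and s)):
            (not t and s): α-rule — add not t, s.
            ○ open, literals {s=1, t=0}.
          branch 1.1.2 (add p):
            ○ open, literals {p=1}.
      branch 1.2 (add not (((q iff t) or not q) and t)):
        not (((q iff t) or not q) and t): β-rule — branch into not ((q iff t) or not q)  //  not t.
          branch 1.2.1 (add not ((q iff t) or not q)):
            not ((q iff t) or not q): α-rule — add not (q iff t), not not q.
            not (q iff t): β-rule — branch into q, not t  //  not q, t.
              branch 1.2.1.1 (add q, not t):
                ○ open, literals {q=1, t=0}.
              branch 1.2.1.2 (add not q, t):
                × closes — contains both q and not q.
          branch 1.2.2 (add not t):
            ○ open, literals {t=0}.
  branch 2 (add not not p):
    not not p: drop double negation, giving p.
    ○ open, literals {p=1}.
1 branch closed, 5 open.
Each open branch fixes some atoms; the unmentioned ones are free. Counting distinct full assignments: branch {s=1, t=0} (p, q, r) contributes 8 new; branch {p=1} (q, r, s, t) contributes 12 new; branch {q=1, t=0} (p, r, s) contributes 2 new; branch {t=0} (p, q, r, s) contributes 2 new; branch {p=1} (q, r, s, t) contributes 0 new. Total: 24.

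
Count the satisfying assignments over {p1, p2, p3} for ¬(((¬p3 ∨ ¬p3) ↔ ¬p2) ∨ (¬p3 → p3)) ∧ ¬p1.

Initial set: {(¬(((¬p3 ∨ ¬p3) ↔ ¬p2) ∨ (¬p3 → p3)) ∧ ¬p1)}.
(¬(((¬p3 ∨ ¬p3) ↔ ¬p2) ∨ (¬p3 → p3)) ∧ ¬p1): α-rule — add ¬(((¬p3 ∨ ¬p3) ↔ ¬p2) ∨ (¬p3 → p3)), ¬p1.
¬(((¬p3 ∨ ¬p3) ↔ ¬p2) ∨ (¬p3 → p3)): α-rule — add ¬((¬p3 ∨ ¬p3) ↔ ¬p2), ¬(¬p3 → p3).
¬(¬p3 → p3): α-rule — add ¬p3, ¬p3.
¬((¬p3 ∨ ¬p3) ↔ ¬p2): β-rule — branch into (¬p3 ∨ ¬p3), ¬¬p2  //  ¬(¬p3 ∨ ¬p3), ¬p2.
  branch 1 (add (¬p3 ∨ ¬p3), ¬¬p2):
    (¬p3 ∨ ¬p3): β-rule — branch into ¬p3  //  ¬p3.
      branch 1.1 (add ¬p3):
        ○ open, literals {p1=false, p2=true, p3=false}.
      branch 1.2 (add ¬p3):
        ○ open, literals {p1=false, p2=true, p3=false}.
  branch 2 (add ¬(¬p3 ∨ ¬p3), ¬p2):
    ¬(¬p3 ∨ ¬p3): α-rule — add ¬¬p3, ¬¬p3.
    × closes — contains both p3 and ¬p3.
1 branch closed, 2 open.
Each open branch fixes some atoms; the unmentioned ones are free. Counting distinct full assignments: branch {p1=false, p2=true, p3=false} (none free) contributes 1 new; branch {p1=false, p2=true, p3=false} (none free) contributes 0 new. Total: 1.

1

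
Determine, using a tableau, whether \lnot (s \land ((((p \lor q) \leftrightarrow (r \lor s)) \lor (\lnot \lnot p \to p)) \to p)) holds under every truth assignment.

Not valid

Assume the negation and expand:
Initial set: {\lnot \lnot (s \land ((((p \lor q) \leftrightarrow (r \lor s)) \lor (\lnot \lnot p \to p)) \to p))}.
\lnot \lnot (s \land ((((p \lor q) \leftrightarrow (r \lor s)) \lor (\lnot \lnot p \to p)) \to p)): α-rule — add s, ((((p \lor q) \leftrightarrow (r \lor s)) \lor (\lnot \lnot p \to p)) \to p).
((((p \lor q) \leftrightarrow (r \lor s)) \lor (\lnot \lnot p \to p)) \to p): β-rule — branch into \lnot (((p \lor q) \leftrightarrow (r \lor s)) \lor (\lnot \lnot p \to p))  //  p.
  branch 1 (add \lnot (((p \lor q) \leftrightarrow (r \lor s)) \lor (\lnot \lnot p \to p))):
    \lnot (((p \lor q) \leftrightarrow (r \lor s)) \lor (\lnot \lnot p \to p)): α-rule — add \lnot ((p \lor q) \leftrightarrow (r \lor s)), \lnot (\lnot \lnot p \to p).
    \lnot (\lnot \lnot p \to p): α-rule — add \lnot \lnot p, \lnot p.
    \lnot \lnot p: drop double negation, giving p.
    × closes — contains both p and \lnot p.
  branch 2 (add p):
    ○ open, literals {p=1, s=1}.
1 branch closed, 1 open.
An open branch gives a countermodel: p=1, s=1 (unmentioned atoms arbitrary); under it the original formula is false.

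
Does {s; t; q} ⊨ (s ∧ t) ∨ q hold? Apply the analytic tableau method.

Yes

Initial set: {s; t; q; ¬((s ∧ t) ∨ q)}.
¬((s ∧ t) ∨ q): α-rule — add ¬(s ∧ t), ¬q.
× closes — contains both q and ¬q.
All 1 branch closes.
Every branch closed, so the premises entail the conclusion.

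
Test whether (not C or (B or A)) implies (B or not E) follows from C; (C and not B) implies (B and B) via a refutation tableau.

Initial set: {C; ((C and not B) implies (B and B)); not ((not C or (B or A)) implies (B or not E))}.
not ((not C or (B or A)) implies (B or not E)): α-rule — add (not C or (B or A)), not (B or not E).
not (B or not E): α-rule — add not B, not not E.
((C and not B) implies (B and B)): β-rule — branch into not (C and not B)  //  (B and B).
  branch 1 (add not (C and not B)):
    (not C or (B or A)): β-rule — branch into not C  //  (B or A).
      branch 1.1 (add not C):
        × closes — contains both C and not C.
      branch 1.2 (add (B or A)):
        not (C and not B): β-rule — branch into not C  //  not not B.
          branch 1.2.1 (add not C):
            × closes — contains both C and not C.
          branch 1.2.2 (add not not B):
            × closes — contains both B and not B.
  branch 2 (add (B and B)):
    (B and B): α-rule — add B, B.
    × closes — contains both B and not B.
All 4 branches close.
Every branch closed, so the premises entail the conclusion.

Yes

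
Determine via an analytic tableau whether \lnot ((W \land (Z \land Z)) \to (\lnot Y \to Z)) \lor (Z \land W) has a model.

Initial set: {(\lnot ((W \land (Z \land Z)) \to (\lnot Y \to Z)) \lor (Z \land W))}.
(\lnot ((W \land (Z \land Z)) \to (\lnot Y \to Z)) \lor (Z \land W)): β-rule — branch into \lnot ((W \land (Z \land Z)) \to (\lnot Y \to Z))  //  (Z \land W).
  branch 1 (add \lnot ((W \land (Z \land Z)) \to (\lnot Y \to Z))):
    \lnot ((W \land (Z \land Z)) \to (\lnot Y \to Z)): α-rule — add (W \land (Z \land Z)), \lnot (\lnot Y \to Z).
    (W \land (Z \land Z)): α-rule — add W, (Z \land Z).
    \lnot (\lnot Y \to Z): α-rule — add \lnot Y, \lnot Z.
    (Z \land Z): α-rule — add Z, Z.
    × closes — contains both Z and \lnot Z.
  branch 2 (add (Z \land W)):
    (Z \land W): α-rule — add Z, W.
    ○ open, literals {W=true, Z=true}.
1 branch closed, 1 open.
An open branch gives a satisfying assignment: W=true, Z=true.

Satisfiable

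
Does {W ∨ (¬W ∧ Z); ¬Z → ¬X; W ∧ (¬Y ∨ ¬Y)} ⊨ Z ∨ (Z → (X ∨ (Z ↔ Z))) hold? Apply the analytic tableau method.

Yes

Initial set: {(W ∨ (¬W ∧ Z)); (¬Z → ¬X); (W ∧ (¬Y ∨ ¬Y)); ¬(Z ∨ (Z → (X ∨ (Z ↔ Z))))}.
(W ∧ (¬Y ∨ ¬Y)): α-rule — add W, (¬Y ∨ ¬Y).
¬(Z ∨ (Z → (X ∨ (Z ↔ Z)))): α-rule — add ¬Z, ¬(Z → (X ∨ (Z ↔ Z))).
¬(Z → (X ∨ (Z ↔ Z))): α-rule — add Z, ¬(X ∨ (Z ↔ Z)).
× closes — contains both Z and ¬Z.
All 1 branch closes.
Every branch closed, so the premises entail the conclusion.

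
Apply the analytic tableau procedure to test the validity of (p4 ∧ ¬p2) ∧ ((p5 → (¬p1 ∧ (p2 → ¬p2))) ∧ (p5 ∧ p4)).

Assume the negation and expand:
Initial set: {¬((p4 ∧ ¬p2) ∧ ((p5 → (¬p1 ∧ (p2 → ¬p2))) ∧ (p5 ∧ p4)))}.
¬((p4 ∧ ¬p2) ∧ ((p5 → (¬p1 ∧ (p2 → ¬p2))) ∧ (p5 ∧ p4))): β-rule — branch into ¬(p4 ∧ ¬p2)  //  ¬((p5 → (¬p1 ∧ (p2 → ¬p2))) ∧ (p5 ∧ p4)).
  branch 1 (add ¬(p4 ∧ ¬p2)):
    ¬(p4 ∧ ¬p2): β-rule — branch into ¬p4  //  ¬¬p2.
      branch 1.1 (add ¬p4):
        ○ open, literals {p4=false}.
      branch 1.2 (add ¬¬p2):
        ○ open, literals {p2=true}.
  branch 2 (add ¬((p5 → (¬p1 ∧ (p2 → ¬p2))) ∧ (p5 ∧ p4))):
    ¬((p5 → (¬p1 ∧ (p2 → ¬p2))) ∧ (p5 ∧ p4)): β-rule — branch into ¬(p5 → (¬p1 ∧ (p2 → ¬p2)))  //  ¬(p5 ∧ p4).
      branch 2.1 (add ¬(p5 → (¬p1 ∧ (p2 → ¬p2)))):
        ¬(p5 → (¬p1 ∧ (p2 → ¬p2))): α-rule — add p5, ¬(¬p1 ∧ (p2 → ¬p2)).
        ¬(¬p1 ∧ (p2 → ¬p2)): β-rule — branch into ¬¬p1  //  ¬(p2 → ¬p2).
          branch 2.1.1 (add ¬¬p1):
            ○ open, literals {p1=true, p5=true}.
          branch 2.1.2 (add ¬(p2 → ¬p2)):
            ¬(p2 → ¬p2): α-rule — add p2, ¬¬p2.
            ○ open, literals {p2=true, p5=true}.
      branch 2.2 (add ¬(p5 ∧ p4)):
        ¬(p5 ∧ p4): β-rule — branch into ¬p5  //  ¬p4.
          branch 2.2.1 (add ¬p5):
            ○ open, literals {p5=false}.
          branch 2.2.2 (add ¬p4):
            ○ open, literals {p4=false}.
0 branches closed, 6 open.
An open branch gives a countermodel: p4=false (unmentioned atoms arbitrary); under it the original formula is false.

Not valid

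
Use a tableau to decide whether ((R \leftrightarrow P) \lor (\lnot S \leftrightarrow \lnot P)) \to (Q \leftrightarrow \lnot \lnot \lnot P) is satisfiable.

Initial set: {(((R \leftrightarrow P) \lor (\lnot S \leftrightarrow \lnot P)) \to (Q \leftrightarrow \lnot \lnot \lnot P))}.
(((R \leftrightarrow P) \lor (\lnot S \leftrightarrow \lnot P)) \to (Q \leftrightarrow \lnot \lnot \lnot P)): β-rule — branch into \lnot ((R \leftrightarrow P) \lor (\lnot S \leftrightarrow \lnot P))  //  (Q \leftrightarrow \lnot \lnot \lnot P).
  branch 1 (add \lnot ((R \leftrightarrow P) \lor (\lnot S \leftrightarrow \lnot P))):
    \lnot ((R \leftrightarrow P) \lor (\lnot S \leftrightarrow \lnot P)): α-rule — add \lnot (R \leftrightarrow P), \lnot (\lnot S \leftrightarrow \lnot P).
    \lnot (R \leftrightarrow P): β-rule — branch into R, \lnot P  //  \lnot R, P.
      branch 1.1 (add R, \lnot P):
        \lnot (\lnot S \leftrightarrow \lnot P): β-rule — branch into \lnot S, \lnot \lnot P  //  \lnot \lnot S, \lnot P.
          branch 1.1.1 (add \lnot S, \lnot \lnot P):
            × closes — contains both P and \lnot P.
          branch 1.1.2 (add \lnot \lnot S, \lnot P):
            ○ open, literals {P=false, R=true, S=true}.
      branch 1.2 (add \lnot R, P):
        \lnot (\lnot S \leftrightarrow \lnot P): β-rule — branch into \lnot S, \lnot \lnot P  //  \lnot \lnot S, \lnot P.
          branch 1.2.1 (add \lnot S, \lnot \lnot P):
            ○ open, literals {P=true, R=false, S=false}.
          branch 1.2.2 (add \lnot \lnot S, \lnot P):
            × closes — contains both P and \lnot P.
  branch 2 (add (Q \leftrightarrow \lnot \lnot \lnot P)):
    (Q \leftrightarrow \lnot \lnot \lnot P): β-rule — branch into Q, \lnot \lnot \lnot P  //  \lnot Q, \lnot \lnot \lnot \lnot P.
      branch 2.1 (add Q, \lnot \lnot \lnot P):
        \lnot \lnot \lnot P: drop double negation, giving \lnot P.
        ○ open, literals {P=false, Q=true}.
      branch 2.2 (add \lnot Q, \lnot \lnot \lnot \lnot P):
        \lnot \lnot \lnot \lnot P: drop double negation, giving \lnot \lnot P.
        ○ open, literals {P=true, Q=false}.
2 branches closed, 4 open.
An open branch gives a satisfying assignment: P=false, R=true, S=true.

Satisfiable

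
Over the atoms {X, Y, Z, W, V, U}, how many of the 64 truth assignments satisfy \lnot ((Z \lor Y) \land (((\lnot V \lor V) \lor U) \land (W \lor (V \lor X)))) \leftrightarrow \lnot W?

38

Initial set: {(\lnot ((Z \lor Y) \land (((\lnot V \lor V) \lor U) \land (W \lor (V \lor X)))) \leftrightarrow \lnot W)}.
(\lnot ((Z \lor Y) \land (((\lnot V \lor V) \lor U) \land (W \lor (V \lor X)))) \leftrightarrow \lnot W): β-rule — branch into \lnot ((Z \lor Y) \land (((\lnot V \lor V) \lor U) \land (W \lor (V \lor X)))), \lnot W  //  \lnot \lnot ((Z \lor Y) \land (((\lnot V \lor V) \lor U) \land (W \lor (V \lor X)))), \lnot \lnot W.
  branch 1 (add \lnot ((Z \lor Y) \land (((\lnot V \lor V) \lor U) \land (W \lor (V \lor X)))), \lnot W):
    \lnot ((Z \lor Y) \land (((\lnot V \lor V) \lor U) \land (W \lor (V \lor X)))): β-rule — branch into \lnot (Z \lor Y)  //  \lnot (((\lnot V \lor V) \lor U) \land (W \lor (V \lor X))).
      branch 1.1 (add \lnot (Z \lor Y)):
        \lnot (Z \lor Y): α-rule — add \lnot Z, \lnot Y.
        ○ open, literals {W=F, Y=F, Z=F}.
      branch 1.2 (add \lnot (((\lnot V \lor V) \lor U) \land (W \lor (V \lor X)))):
        \lnot (((\lnot V \lor V) \lor U) \land (W \lor (V \lor X))): β-rule — branch into \lnot ((\lnot V \lor V) \lor U)  //  \lnot (W \lor (V \lor X)).
          branch 1.2.1 (add \lnot ((\lnot V \lor V) \lor U)):
            \lnot ((\lnot V \lor V) \lor U): α-rule — add \lnot (\lnot V \lor V), \lnot U.
            \lnot (\lnot V \lor V): α-rule — add \lnot \lnot V, \lnot V.
            × closes — contains both V and \lnot V.
          branch 1.2.2 (add \lnot (W \lor (V \lor X))):
            \lnot (W \lor (V \lor X)): α-rule — add \lnot W, \lnot (V \lor X).
            \lnot (V \lor X): α-rule — add \lnot V, \lnot X.
            ○ open, literals {V=F, W=F, X=F}.
  branch 2 (add \lnot \lnot ((Z \lor Y) \land (((\lnot V \lor V) \lor U) \land (W \lor (V \lor X)))), \lnot \lnot W):
    \lnot \lnot ((Z \lor Y) \land (((\lnot V \lor V) \lor U) \land (W \lor (V \lor X)))): α-rule — add (Z \lor Y), (((\lnot V \lor V) \lor U) \land (W \lor (V \lor X))).
    (((\lnot V \lor V) \lor U) \land (W \lor (V \lor X))): α-rule — add ((\lnot V \lor V) \lor U), (W \lor (V \lor X)).
    (Z \lor Y): β-rule — branch into Z  //  Y.
      branch 2.1 (add Z):
        ((\lnot V \lor V) \lor U): β-rule — branch into (\lnot V \lor V)  //  U.
          branch 2.1.1 (add (\lnot V \lor V)):
            (W \lor (V \lor X)): β-rule — branch into W  //  (V \lor X).
              branch 2.1.1.1 (add W):
                (\lnot V \lor V): β-rule — branch into \lnot V  //  V.
                  branch 2.1.1.1.1 (add \lnot V):
                    ○ open, literals {V=F, W=T, Z=T}.
                  branch 2.1.1.1.2 (add V):
                    ○ open, literals {V=T, W=T, Z=T}.
              branch 2.1.1.2 (add (V \lor X)):
                (\lnot V \lor V): β-rule — branch into \lnot V  //  V.
                  branch 2.1.1.2.1 (add \lnot V):
                    (V \lor X): β-rule — branch into V  //  X.
                      branch 2.1.1.2.1.1 (add V):
                        × closes — contains both V and \lnot V.
                      branch 2.1.1.2.1.2 (add X):
                        ○ open, literals {V=F, W=T, X=T, Z=T}.
                  branch 2.1.1.2.2 (add V):
                    (V \lor X): β-rule — branch into V  //  X.
                      branch 2.1.1.2.2.1 (add V):
                        ○ open, literals {V=T, W=T, Z=T}.
                      branch 2.1.1.2.2.2 (add X):
                        ○ open, literals {V=T, W=T, X=T, Z=T}.
          branch 2.1.2 (add U):
            (W \lor (V \lor X)): β-rule — branch into W  //  (V \lor X).
              branch 2.1.2.1 (add W):
                ○ open, literals {U=T, W=T, Z=T}.
              branch 2.1.2.2 (add (V \lor X)):
                (V \lor X): β-rule — branch into V  //  X.
                  branch 2.1.2.2.1 (add V):
                    ○ open, literals {U=T, V=T, W=T, Z=T}.
                  branch 2.1.2.2.2 (add X):
                    ○ open, literals {U=T, W=T, X=T, Z=T}.
      branch 2.2 (add Y):
        ((\lnot V \lor V) \lor U): β-rule — branch into (\lnot V \lor V)  //  U.
          branch 2.2.1 (add (\lnot V \lor V)):
            (W \lor (V \lor X)): β-rule — branch into W  //  (V \lor X).
              branch 2.2.1.1 (add W):
                (\lnot V \lor V): β-rule — branch into \lnot V  //  V.
                  branch 2.2.1.1.1 (add \lnot V):
                    ○ open, literals {V=F, W=T, Y=T}.
                  branch 2.2.1.1.2 (add V):
                    ○ open, literals {V=T, W=T, Y=T}.
              branch 2.2.1.2 (add (V \lor X)):
                (\lnot V \lor V): β-rule — branch into \lnot V  //  V.
                  branch 2.2.1.2.1 (add \lnot V):
                    (V \lor X): β-rule — branch into V  //  X.
                      branch 2.2.1.2.1.1 (add V):
                        × closes — contains both V and \lnot V.
                      branch 2.2.1.2.1.2 (add X):
                        ○ open, literals {V=F, W=T, X=T, Y=T}.
                  branch 2.2.1.2.2 (add V):
                    (V \lor X): β-rule — branch into V  //  X.
                      branch 2.2.1.2.2.1 (add V):
                        ○ open, literals {V=T, W=T, Y=T}.
                      branch 2.2.1.2.2.2 (add X):
                        ○ open, literals {V=T, W=T, X=T, Y=T}.
          branch 2.2.2 (add U):
            (W \lor (V \lor X)): β-rule — branch into W  //  (V \lor X).
              branch 2.2.2.1 (add W):
                ○ open, literals {U=T, W=T, Y=T}.
              branch 2.2.2.2 (add (V \lor X)):
                (V \lor X): β-rule — branch into V  //  X.
                  branch 2.2.2.2.1 (add V):
                    ○ open, literals {U=T, V=T, W=T, Y=T}.
                  branch 2.2.2.2.2 (add X):
                    ○ open, literals {U=T, W=T, X=T, Y=T}.
3 branches closed, 18 open.
Each open branch fixes some atoms; the unmentioned ones are free. Counting distinct full assignments: branch {W=F, Y=F, Z=F} (X, V, U) contributes 8 new; branch {V=F, W=F, X=F} (Y, Z, U) contributes 6 new; branch {V=F, W=T, Z=T} (X, Y, U) contributes 8 new; branch {V=T, W=T, Z=T} (X, Y, U) contributes 8 new; branch {V=F, W=T, X=T, Z=T} (Y, U) contributes 0 new; branch {V=T, W=T, Z=T} (X, Y, U) contributes 0 new; branch {V=T, W=T, X=T, Z=T} (Y, U) contributes 0 new; branch {U=T, W=T, Z=T} (X, Y, V) contributes 0 new; branch {U=T, V=T, W=T, Z=T} (X, Y) contributes 0 new; branch {U=T, W=T, X=T, Z=T} (Y, V) contributes 0 new; branch {V=F, W=T, Y=T} (X, Z, U) contributes 4 new; branch {V=T, W=T, Y=T} (X, Z, U) contributes 4 new; branch {V=F, W=T, X=T, Y=T} (Z, U) contributes 0 new; branch {V=T, W=T, Y=T} (X, Z, U) contributes 0 new; branch {V=T, W=T, X=T, Y=T} (Z, U) contributes 0 new; branch {U=T, W=T, Y=T} (X, Z, V) contributes 0 new; branch {U=T, V=T, W=T, Y=T} (X, Z) contributes 0 new; branch {U=T, W=T, X=T, Y=T} (Z, V) contributes 0 new. Total: 38.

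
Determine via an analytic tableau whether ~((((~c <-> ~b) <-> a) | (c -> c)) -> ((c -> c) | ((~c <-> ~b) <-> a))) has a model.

Initial set: {~((((~c <-> ~b) <-> a) | (c -> c)) -> ((c -> c) | ((~c <-> ~b) <-> a)))}.
~((((~c <-> ~b) <-> a) | (c -> c)) -> ((c -> c) | ((~c <-> ~b) <-> a))): α-rule — add (((~c <-> ~b) <-> a) | (c -> c)), ~((c -> c) | ((~c <-> ~b) <-> a)).
~((c -> c) | ((~c <-> ~b) <-> a)): α-rule — add ~(c -> c), ~((~c <-> ~b) <-> a).
~(c -> c): α-rule — add c, ~c.
× closes — contains both c and ~c.
All 1 branch closes.
Every branch closed; the formula is unsatisfiable.

Unsatisfiable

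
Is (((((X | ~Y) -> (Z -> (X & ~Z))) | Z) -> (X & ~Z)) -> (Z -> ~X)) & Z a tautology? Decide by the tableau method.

Not valid

Assume the negation and expand:
Initial set: {~((((((X | ~Y) -> (Z -> (X & ~Z))) | Z) -> (X & ~Z)) -> (Z -> ~X)) & Z)}.
~((((((X | ~Y) -> (Z -> (X & ~Z))) | Z) -> (X & ~Z)) -> (Z -> ~X)) & Z): β-rule — branch into ~(((((X | ~Y) -> (Z -> (X & ~Z))) | Z) -> (X & ~Z)) -> (Z -> ~X))  //  ~Z.
  branch 1 (add ~(((((X | ~Y) -> (Z -> (X & ~Z))) | Z) -> (X & ~Z)) -> (Z -> ~X))):
    ~(((((X | ~Y) -> (Z -> (X & ~Z))) | Z) -> (X & ~Z)) -> (Z -> ~X)): α-rule — add ((((X | ~Y) -> (Z -> (X & ~Z))) | Z) -> (X & ~Z)), ~(Z -> ~X).
    ~(Z -> ~X): α-rule — add Z, ~~X.
    ((((X | ~Y) -> (Z -> (X & ~Z))) | Z) -> (X & ~Z)): β-rule — branch into ~(((X | ~Y) -> (Z -> (X & ~Z))) | Z)  //  (X & ~Z).
      branch 1.1 (add ~(((X | ~Y) -> (Z -> (X & ~Z))) | Z)):
        ~(((X | ~Y) -> (Z -> (X & ~Z))) | Z): α-rule — add ~((X | ~Y) -> (Z -> (X & ~Z))), ~Z.
        × closes — contains both Z and ~Z.
      branch 1.2 (add (X & ~Z)):
        (X & ~Z): α-rule — add X, ~Z.
        × closes — contains both Z and ~Z.
  branch 2 (add ~Z):
    ○ open, literals {Z=F}.
2 branches closed, 1 open.
An open branch gives a countermodel: Z=F (unmentioned atoms arbitrary); under it the original formula is false.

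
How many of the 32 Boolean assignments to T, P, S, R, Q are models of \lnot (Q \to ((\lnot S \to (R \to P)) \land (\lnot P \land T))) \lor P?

21

Initial set: {(\lnot (Q \to ((\lnot S \to (R \to P)) \land (\lnot P \land T))) \lor P)}.
(\lnot (Q \to ((\lnot S \to (R \to P)) \land (\lnot P \land T))) \lor P): β-rule — branch into \lnot (Q \to ((\lnot S \to (R \to P)) \land (\lnot P \land T)))  //  P.
  branch 1 (add \lnot (Q \to ((\lnot S \to (R \to P)) \land (\lnot P \land T)))):
    \lnot (Q \to ((\lnot S \to (R \to P)) \land (\lnot P \land T))): α-rule — add Q, \lnot ((\lnot S \to (R \to P)) \land (\lnot P \land T)).
    \lnot ((\lnot S \to (R \to P)) \land (\lnot P \land T)): β-rule — branch into \lnot (\lnot S \to (R \to P))  //  \lnot (\lnot P \land T).
      branch 1.1 (add \lnot (\lnot S \to (R \to P))):
        \lnot (\lnot S \to (R \to P)): α-rule — add \lnot S, \lnot (R \to P).
        \lnot (R \to P): α-rule — add R, \lnot P.
        ○ open, literals {P=false, Q=true, R=true, S=false}.
      branch 1.2 (add \lnot (\lnot P \land T)):
        \lnot (\lnot P \land T): β-rule — branch into \lnot \lnot P  //  \lnot T.
          branch 1.2.1 (add \lnot \lnot P):
            ○ open, literals {P=true, Q=true}.
          branch 1.2.2 (add \lnot T):
            ○ open, literals {Q=true, T=false}.
  branch 2 (add P):
    ○ open, literals {P=true}.
0 branches closed, 4 open.
Each open branch fixes some atoms; the unmentioned ones are free. Counting distinct full assignments: branch {P=false, Q=true, R=true, S=false} (T) contributes 2 new; branch {P=true, Q=true} (T, S, R) contributes 8 new; branch {Q=true, T=false} (P, S, R) contributes 3 new; branch {P=true} (T, S, R, Q) contributes 8 new. Total: 21.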